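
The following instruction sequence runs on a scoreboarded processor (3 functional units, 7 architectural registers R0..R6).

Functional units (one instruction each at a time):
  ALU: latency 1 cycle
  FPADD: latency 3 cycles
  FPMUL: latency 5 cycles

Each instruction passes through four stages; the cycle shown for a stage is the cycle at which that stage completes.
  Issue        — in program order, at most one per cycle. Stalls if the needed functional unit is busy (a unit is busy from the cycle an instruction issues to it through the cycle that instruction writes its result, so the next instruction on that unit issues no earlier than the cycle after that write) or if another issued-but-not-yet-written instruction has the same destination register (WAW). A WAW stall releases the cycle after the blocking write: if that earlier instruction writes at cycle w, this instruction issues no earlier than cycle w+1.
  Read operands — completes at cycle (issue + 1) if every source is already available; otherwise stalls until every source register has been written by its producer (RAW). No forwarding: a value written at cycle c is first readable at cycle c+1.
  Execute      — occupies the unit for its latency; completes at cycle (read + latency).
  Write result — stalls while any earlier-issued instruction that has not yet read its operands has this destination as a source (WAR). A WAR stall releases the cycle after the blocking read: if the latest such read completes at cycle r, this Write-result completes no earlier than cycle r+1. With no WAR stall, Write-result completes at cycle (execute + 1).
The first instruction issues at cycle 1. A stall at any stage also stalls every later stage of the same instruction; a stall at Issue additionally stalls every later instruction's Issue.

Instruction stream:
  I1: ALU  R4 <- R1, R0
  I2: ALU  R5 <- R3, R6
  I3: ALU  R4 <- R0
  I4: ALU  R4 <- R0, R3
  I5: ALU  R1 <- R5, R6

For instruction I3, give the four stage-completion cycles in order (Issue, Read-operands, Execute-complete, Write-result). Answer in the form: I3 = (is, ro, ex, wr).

I3 = (9, 10, 11, 12)

I1  is:1  ro:2  ex:3  wr:4
I2  is:5  ro:6  ex:7  wr:8  — struct: ALU busy until I1 writes@4
I3  is:9  ro:10  ex:11  wr:12  — struct: ALU busy until I2 writes@8
I4  is:13  ro:14  ex:15  wr:16  — struct: ALU busy until I3 writes@12
I5  is:17  ro:18  ex:19  wr:20  — struct: ALU busy until I4 writes@16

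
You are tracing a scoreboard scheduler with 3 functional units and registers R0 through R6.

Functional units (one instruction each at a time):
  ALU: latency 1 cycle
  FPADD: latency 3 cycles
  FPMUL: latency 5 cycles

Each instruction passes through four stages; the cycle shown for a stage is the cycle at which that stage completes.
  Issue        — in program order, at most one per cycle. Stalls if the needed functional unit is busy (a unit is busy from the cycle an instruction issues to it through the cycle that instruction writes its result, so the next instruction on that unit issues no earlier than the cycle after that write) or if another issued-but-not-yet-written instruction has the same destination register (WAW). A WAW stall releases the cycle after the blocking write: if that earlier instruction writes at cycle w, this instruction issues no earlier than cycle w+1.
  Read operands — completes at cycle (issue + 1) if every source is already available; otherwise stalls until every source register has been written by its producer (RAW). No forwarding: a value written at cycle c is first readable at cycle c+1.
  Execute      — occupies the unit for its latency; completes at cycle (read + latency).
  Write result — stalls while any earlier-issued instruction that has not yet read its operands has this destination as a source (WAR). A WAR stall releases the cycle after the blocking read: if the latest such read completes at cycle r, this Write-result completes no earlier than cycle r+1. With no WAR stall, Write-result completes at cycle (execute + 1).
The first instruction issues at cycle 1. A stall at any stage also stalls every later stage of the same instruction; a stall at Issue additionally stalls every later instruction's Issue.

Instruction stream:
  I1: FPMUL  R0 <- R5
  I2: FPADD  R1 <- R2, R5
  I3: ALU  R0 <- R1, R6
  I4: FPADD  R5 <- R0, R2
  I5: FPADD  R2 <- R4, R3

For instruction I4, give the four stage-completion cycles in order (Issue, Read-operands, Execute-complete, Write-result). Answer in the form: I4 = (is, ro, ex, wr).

c1: I1 issues→FPMUL
c2: I1 reads, I2 issues→FPADD
c3: I2 reads
c6: I2 exec-done
c7: I1 exec-done, I2 writes R1
c8: I1 writes R0
c9: I3 issues→ALU
c10: I3 reads, I4 issues→FPADD
c11: I3 exec-done
c12: I3 writes R0
c13: I4 reads
c16: I4 exec-done
c17: I4 writes R5
c18: I5 issues→FPADD
c19: I5 reads
c22: I5 exec-done
c23: I5 writes R2

I4 = (10, 13, 16, 17)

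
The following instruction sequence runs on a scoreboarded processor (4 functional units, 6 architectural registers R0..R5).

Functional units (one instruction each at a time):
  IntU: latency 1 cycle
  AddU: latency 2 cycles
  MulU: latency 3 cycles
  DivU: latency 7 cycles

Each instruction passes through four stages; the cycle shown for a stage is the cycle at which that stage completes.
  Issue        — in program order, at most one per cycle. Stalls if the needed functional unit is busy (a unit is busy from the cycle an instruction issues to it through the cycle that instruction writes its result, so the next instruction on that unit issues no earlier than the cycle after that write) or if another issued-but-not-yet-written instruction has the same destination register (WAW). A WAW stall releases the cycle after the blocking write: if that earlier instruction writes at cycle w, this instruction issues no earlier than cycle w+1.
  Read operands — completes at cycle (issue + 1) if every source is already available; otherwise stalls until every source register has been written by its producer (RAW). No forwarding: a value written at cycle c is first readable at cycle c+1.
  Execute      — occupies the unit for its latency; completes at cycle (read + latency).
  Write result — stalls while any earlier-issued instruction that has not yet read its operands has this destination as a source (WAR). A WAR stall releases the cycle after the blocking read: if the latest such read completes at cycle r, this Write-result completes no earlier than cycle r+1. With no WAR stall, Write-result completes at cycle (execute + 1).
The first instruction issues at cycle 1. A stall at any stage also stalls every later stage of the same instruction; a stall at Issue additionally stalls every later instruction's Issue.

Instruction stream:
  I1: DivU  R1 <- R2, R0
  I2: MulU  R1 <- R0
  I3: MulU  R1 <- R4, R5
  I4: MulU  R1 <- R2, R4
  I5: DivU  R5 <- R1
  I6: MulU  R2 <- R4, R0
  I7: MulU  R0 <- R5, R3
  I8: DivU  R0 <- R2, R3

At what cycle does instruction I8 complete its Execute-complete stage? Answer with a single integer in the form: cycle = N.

[1] I1 issues→DivU
[2] I1 reads
[9] I1 exec-done
[10] I1 writes R1
[11] I2 issues→MulU
[12] I2 reads
[15] I2 exec-done
[16] I2 writes R1
[17] I3 issues→MulU
[18] I3 reads
[21] I3 exec-done
[22] I3 writes R1
[23] I4 issues→MulU
[24] I4 reads | I5 issues→DivU
[27] I4 exec-done
[28] I4 writes R1
[29] I5 reads | I6 issues→MulU
[30] I6 reads
[33] I6 exec-done
[34] I6 writes R2
[35] I7 issues→MulU
[36] I5 exec-done
[37] I5 writes R5
[38] I7 reads
[41] I7 exec-done
[42] I7 writes R0
[43] I8 issues→DivU
[44] I8 reads
[51] I8 exec-done
[52] I8 writes R0

cycle = 51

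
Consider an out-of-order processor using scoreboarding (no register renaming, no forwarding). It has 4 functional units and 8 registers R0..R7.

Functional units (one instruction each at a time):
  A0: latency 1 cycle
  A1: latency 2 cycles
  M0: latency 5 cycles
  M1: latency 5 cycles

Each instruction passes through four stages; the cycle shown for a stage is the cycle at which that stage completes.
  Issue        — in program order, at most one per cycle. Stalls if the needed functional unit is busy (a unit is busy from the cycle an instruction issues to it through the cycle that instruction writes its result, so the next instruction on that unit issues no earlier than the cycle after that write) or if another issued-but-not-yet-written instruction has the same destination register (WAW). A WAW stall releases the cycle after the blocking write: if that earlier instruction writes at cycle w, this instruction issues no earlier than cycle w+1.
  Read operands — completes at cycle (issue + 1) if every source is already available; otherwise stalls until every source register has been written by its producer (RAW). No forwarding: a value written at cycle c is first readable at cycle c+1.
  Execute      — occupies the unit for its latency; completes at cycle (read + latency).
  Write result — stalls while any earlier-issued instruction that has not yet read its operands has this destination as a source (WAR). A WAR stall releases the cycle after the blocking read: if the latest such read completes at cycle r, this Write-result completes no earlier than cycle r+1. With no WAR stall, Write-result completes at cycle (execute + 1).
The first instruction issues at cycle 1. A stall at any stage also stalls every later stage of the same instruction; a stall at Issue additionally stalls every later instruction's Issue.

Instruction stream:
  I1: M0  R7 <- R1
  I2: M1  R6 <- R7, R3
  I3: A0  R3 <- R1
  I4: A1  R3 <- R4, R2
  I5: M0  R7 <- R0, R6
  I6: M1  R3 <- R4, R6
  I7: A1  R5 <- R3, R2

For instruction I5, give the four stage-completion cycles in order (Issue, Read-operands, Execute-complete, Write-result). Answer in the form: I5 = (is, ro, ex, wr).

[I1] 1/2/7/8
[I2] 2/9/14/15  (RAW R7: wait I1 write@8)
[I3] 3/4/5/10  (WAR R3: wait I2 read@9)
[I4] 11/12/14/15  (WAW R3: wait I3 write@10)
[I5] 12/16/21/22  (RAW R6: wait I2 write@15)
[I6] 16/17/22/23  (WAW R3: wait I4 write@15)
[I7] 17/24/26/27  (RAW R3: wait I6 write@23)

I5 = (12, 16, 21, 22)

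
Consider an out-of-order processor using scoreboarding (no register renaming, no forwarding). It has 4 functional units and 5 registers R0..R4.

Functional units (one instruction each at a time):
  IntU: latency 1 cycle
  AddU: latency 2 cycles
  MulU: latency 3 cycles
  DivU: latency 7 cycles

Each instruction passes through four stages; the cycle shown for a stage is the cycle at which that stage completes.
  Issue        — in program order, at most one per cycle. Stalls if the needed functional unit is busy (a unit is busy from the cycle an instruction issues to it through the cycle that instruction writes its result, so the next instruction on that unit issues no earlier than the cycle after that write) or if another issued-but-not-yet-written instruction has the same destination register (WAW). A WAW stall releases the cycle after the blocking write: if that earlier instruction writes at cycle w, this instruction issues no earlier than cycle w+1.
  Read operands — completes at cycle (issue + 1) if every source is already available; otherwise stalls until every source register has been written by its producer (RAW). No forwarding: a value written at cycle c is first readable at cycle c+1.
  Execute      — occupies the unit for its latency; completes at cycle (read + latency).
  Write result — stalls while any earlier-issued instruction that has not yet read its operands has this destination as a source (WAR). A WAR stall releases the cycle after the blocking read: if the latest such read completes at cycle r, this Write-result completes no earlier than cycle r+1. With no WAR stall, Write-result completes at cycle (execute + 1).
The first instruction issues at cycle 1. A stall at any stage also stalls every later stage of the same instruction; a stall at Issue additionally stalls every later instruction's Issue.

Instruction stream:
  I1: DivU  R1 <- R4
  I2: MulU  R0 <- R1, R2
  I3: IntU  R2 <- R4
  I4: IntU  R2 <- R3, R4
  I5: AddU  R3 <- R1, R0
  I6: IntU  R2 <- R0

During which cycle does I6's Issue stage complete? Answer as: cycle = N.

c1: I1→DivU
c2: I1 RO | I2→MulU
c3: I3→IntU
c4: I3 RO
c5: I3 EX
c9: I1 EX
c10: I1 WR R1
c11: I2 RO
c12: I3 WR R2
c13: I4→IntU
c14: I2 EX | I4 RO | I5→AddU
c15: I2 WR R0 | I4 EX
c16: I4 WR R2 | I5 RO
c17: I6→IntU
c18: I5 EX | I6 RO
c19: I5 WR R3 | I6 EX
c20: I6 WR R2

cycle = 17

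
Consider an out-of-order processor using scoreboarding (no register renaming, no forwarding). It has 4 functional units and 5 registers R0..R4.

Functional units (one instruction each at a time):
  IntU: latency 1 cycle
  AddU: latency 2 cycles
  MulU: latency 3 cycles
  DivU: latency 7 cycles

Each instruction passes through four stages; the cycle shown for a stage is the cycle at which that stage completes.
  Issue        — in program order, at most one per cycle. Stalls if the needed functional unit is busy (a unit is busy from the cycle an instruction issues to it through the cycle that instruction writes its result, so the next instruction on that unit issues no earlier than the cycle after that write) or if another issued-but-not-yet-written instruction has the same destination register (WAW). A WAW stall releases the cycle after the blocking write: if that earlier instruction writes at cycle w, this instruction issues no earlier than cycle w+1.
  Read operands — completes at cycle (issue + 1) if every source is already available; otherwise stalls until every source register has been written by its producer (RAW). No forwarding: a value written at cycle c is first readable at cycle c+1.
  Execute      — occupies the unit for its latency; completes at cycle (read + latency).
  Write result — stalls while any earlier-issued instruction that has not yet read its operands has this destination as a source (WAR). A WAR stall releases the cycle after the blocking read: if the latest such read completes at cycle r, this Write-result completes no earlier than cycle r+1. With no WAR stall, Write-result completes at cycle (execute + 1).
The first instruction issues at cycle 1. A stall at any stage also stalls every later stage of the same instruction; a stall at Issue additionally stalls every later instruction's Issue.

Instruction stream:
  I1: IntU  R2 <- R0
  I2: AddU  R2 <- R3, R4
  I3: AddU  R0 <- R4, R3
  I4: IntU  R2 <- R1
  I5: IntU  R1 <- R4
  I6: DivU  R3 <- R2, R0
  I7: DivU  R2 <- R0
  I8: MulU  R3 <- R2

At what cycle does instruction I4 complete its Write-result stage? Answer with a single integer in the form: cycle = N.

cycle = 14

I1 -> (1, 2, 3, 4)
I2 -> (5, 6, 8, 9)  // WAW R2: wait I1 write@4
I3 -> (10, 11, 13, 14)  // struct: AddU busy until I2 writes@9
I4 -> (11, 12, 13, 14)
I5 -> (15, 16, 17, 18)  // struct: IntU busy until I4 writes@14
I6 -> (16, 17, 24, 25)
I7 -> (26, 27, 34, 35)  // struct: DivU busy until I6 writes@25
I8 -> (27, 36, 39, 40)  // RAW R2: wait I7 write@35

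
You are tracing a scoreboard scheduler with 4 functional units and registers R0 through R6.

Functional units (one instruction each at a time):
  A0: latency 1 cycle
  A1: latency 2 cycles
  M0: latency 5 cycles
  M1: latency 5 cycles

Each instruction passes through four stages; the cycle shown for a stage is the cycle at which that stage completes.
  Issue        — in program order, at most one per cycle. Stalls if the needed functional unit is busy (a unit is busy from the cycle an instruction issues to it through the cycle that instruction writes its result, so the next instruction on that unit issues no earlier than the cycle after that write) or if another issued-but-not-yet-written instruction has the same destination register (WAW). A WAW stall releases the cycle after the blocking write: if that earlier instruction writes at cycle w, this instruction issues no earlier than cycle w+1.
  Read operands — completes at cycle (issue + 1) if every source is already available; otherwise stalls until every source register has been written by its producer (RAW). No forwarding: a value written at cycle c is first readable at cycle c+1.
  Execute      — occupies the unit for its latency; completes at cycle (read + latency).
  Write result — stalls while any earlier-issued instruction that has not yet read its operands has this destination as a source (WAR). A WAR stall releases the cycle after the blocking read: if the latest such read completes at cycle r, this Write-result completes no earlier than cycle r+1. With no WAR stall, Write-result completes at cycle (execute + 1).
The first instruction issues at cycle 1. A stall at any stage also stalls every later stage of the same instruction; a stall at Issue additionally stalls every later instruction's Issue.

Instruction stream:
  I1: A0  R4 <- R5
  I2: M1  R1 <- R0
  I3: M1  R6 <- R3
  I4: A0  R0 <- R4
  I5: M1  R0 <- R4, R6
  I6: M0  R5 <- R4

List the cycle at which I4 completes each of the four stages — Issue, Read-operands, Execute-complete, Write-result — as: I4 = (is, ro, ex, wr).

I4 = (11, 12, 13, 14)

[I1] 1/2/3/4
[I2] 2/3/8/9
[I3] 10/11/16/17  (struct: M1 busy until I2 writes@9)
[I4] 11/12/13/14
[I5] 18/19/24/25  (struct: M1 busy until I3 writes@17)
[I6] 19/20/25/26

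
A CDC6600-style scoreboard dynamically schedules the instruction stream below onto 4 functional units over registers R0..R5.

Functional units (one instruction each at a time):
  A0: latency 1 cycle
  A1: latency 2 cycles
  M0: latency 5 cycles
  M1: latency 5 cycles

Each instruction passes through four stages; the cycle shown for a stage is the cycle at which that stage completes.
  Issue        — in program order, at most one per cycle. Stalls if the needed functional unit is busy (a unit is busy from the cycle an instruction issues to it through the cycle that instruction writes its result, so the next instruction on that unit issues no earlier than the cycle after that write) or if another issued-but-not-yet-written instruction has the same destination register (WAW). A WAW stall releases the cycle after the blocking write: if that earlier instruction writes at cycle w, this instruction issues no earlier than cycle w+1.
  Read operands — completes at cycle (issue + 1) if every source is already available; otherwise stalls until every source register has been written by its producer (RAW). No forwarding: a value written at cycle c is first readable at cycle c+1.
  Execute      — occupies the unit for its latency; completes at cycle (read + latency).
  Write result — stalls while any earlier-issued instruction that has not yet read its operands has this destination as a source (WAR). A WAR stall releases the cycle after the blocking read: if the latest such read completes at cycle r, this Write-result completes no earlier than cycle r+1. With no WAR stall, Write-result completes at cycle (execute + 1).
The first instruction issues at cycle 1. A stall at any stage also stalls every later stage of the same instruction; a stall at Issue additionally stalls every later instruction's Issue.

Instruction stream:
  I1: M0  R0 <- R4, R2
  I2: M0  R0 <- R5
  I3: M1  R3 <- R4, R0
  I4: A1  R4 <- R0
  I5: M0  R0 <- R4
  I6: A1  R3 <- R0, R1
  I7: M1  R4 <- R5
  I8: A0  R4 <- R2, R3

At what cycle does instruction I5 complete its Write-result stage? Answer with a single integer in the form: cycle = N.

I1: IS=1 RO=2 EX=7 WR=8
I2: IS=9 RO=10 EX=15 WR=16  [struct: M0 busy until I1 writes@8]
I3: IS=10 RO=17 EX=22 WR=23  [RAW R0: wait I2 write@16]
I4: IS=11 RO=17 EX=19 WR=20  [RAW R0: wait I2 write@16]
I5: IS=17 RO=21 EX=26 WR=27  [struct: M0 busy until I2 writes@16; RAW R4: wait I4 write@20]
I6: IS=24 RO=28 EX=30 WR=31  [WAW R3: wait I3 write@23; RAW R0: wait I5 write@27]
I7: IS=25 RO=26 EX=31 WR=32
I8: IS=33 RO=34 EX=35 WR=36  [WAW R4: wait I7 write@32]

cycle = 27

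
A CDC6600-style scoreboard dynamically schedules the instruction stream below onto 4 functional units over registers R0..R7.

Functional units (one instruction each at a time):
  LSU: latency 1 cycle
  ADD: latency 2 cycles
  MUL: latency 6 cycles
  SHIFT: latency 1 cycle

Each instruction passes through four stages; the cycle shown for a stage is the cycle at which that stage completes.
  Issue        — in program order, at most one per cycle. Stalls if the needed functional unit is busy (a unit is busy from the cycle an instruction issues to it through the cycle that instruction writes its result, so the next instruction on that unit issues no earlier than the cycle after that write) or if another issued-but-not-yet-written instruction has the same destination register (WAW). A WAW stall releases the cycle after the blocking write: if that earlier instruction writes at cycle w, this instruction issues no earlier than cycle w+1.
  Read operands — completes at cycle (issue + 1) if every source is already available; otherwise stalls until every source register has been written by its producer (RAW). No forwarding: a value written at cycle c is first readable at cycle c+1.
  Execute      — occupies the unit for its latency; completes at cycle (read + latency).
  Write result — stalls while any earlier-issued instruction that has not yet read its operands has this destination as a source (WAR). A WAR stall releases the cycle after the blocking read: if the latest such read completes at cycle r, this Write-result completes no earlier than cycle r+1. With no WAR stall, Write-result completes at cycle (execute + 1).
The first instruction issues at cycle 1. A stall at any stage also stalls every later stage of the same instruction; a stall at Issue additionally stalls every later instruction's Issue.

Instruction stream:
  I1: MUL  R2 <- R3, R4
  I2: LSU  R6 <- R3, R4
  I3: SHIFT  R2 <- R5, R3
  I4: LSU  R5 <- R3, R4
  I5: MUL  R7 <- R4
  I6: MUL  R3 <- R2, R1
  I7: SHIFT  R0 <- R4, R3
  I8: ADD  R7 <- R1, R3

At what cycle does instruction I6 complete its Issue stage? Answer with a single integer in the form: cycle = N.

cycle = 21

1) issue 1, read 2, done 8, write 9
2) issue 2, read 3, done 4, write 5
3) issue 10, read 11, done 12, write 13  <WAW R2: wait I1 write@9>
4) issue 11, read 12, done 13, write 14
5) issue 12, read 13, done 19, write 20
6) issue 21, read 22, done 28, write 29  <struct: MUL busy until I5 writes@20>
7) issue 22, read 30, done 31, write 32  <RAW R3: wait I6 write@29>
8) issue 23, read 30, done 32, write 33  <RAW R3: wait I6 write@29>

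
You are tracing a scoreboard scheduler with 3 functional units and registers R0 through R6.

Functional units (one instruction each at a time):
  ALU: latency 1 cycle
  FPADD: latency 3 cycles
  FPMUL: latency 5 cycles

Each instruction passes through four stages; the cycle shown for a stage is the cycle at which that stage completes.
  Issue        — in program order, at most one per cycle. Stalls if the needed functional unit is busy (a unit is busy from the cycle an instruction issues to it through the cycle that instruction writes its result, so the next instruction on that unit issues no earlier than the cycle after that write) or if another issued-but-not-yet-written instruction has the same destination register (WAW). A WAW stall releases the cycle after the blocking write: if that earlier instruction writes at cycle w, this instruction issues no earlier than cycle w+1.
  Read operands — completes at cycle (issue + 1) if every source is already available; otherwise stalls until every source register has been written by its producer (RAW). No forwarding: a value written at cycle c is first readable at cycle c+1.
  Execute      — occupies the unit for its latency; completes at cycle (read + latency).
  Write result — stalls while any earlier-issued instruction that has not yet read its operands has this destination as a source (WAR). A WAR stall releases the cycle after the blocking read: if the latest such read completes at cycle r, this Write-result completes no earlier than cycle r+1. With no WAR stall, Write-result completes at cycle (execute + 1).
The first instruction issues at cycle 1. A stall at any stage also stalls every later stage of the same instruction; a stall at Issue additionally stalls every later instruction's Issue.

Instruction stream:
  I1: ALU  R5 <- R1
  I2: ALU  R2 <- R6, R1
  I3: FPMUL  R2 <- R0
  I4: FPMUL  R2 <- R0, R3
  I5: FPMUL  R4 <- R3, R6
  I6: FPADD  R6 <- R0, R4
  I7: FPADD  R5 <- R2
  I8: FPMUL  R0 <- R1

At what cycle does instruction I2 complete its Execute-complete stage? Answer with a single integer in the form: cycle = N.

cycle 1: I1 issues→ALU
cycle 2: I1 reads
cycle 3: I1 exec-done
cycle 4: I1 writes R5
cycle 5: I2 issues→ALU
cycle 6: I2 reads
cycle 7: I2 exec-done
cycle 8: I2 writes R2
cycle 9: I3 issues→FPMUL
cycle 10: I3 reads
cycle 15: I3 exec-done
cycle 16: I3 writes R2
cycle 17: I4 issues→FPMUL
cycle 18: I4 reads
cycle 23: I4 exec-done
cycle 24: I4 writes R2
cycle 25: I5 issues→FPMUL
cycle 26: I5 reads, I6 issues→FPADD
cycle 31: I5 exec-done
cycle 32: I5 writes R4
cycle 33: I6 reads
cycle 36: I6 exec-done
cycle 37: I6 writes R6
cycle 38: I7 issues→FPADD
cycle 39: I7 reads, I8 issues→FPMUL
cycle 40: I8 reads
cycle 42: I7 exec-done
cycle 43: I7 writes R5
cycle 45: I8 exec-done
cycle 46: I8 writes R0

cycle = 7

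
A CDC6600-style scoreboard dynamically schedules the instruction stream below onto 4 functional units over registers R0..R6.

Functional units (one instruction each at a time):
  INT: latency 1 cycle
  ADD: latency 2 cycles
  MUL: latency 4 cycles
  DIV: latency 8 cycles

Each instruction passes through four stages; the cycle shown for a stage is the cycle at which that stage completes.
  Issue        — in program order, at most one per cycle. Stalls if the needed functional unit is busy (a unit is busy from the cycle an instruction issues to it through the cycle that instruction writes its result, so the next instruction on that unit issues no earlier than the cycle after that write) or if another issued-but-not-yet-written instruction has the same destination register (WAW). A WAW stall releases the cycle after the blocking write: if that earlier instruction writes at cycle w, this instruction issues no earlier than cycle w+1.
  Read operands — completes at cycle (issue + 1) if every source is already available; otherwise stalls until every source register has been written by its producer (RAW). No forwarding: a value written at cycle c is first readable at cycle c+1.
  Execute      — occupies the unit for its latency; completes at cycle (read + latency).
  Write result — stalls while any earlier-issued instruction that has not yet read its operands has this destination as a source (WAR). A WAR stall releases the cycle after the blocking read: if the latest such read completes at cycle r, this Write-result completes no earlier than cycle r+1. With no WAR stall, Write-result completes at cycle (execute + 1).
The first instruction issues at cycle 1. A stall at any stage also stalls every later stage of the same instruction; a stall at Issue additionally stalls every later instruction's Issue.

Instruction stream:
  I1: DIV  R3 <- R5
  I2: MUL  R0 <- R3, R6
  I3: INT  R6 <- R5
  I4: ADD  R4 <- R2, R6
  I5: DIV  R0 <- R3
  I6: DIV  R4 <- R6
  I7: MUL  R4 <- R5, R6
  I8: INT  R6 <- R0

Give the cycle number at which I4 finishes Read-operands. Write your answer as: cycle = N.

cycle = 14

t=1  I1 issues→DIV
t=2  I1 reads, I2 issues→MUL
t=3  I3 issues→INT
t=4  I3 reads, I4 issues→ADD
t=5  I3 exec-done
t=10  I1 exec-done
t=11  I1 writes R3
t=12  I2 reads
t=13  I3 writes R6
t=14  I4 reads
t=16  I2 exec-done, I4 exec-done
t=17  I2 writes R0, I4 writes R4
t=18  I5 issues→DIV
t=19  I5 reads
t=27  I5 exec-done
t=28  I5 writes R0
t=29  I6 issues→DIV
t=30  I6 reads
t=38  I6 exec-done
t=39  I6 writes R4
t=40  I7 issues→MUL
t=41  I7 reads, I8 issues→INT
t=42  I8 reads
t=43  I8 exec-done
t=44  I8 writes R6
t=45  I7 exec-done
t=46  I7 writes R4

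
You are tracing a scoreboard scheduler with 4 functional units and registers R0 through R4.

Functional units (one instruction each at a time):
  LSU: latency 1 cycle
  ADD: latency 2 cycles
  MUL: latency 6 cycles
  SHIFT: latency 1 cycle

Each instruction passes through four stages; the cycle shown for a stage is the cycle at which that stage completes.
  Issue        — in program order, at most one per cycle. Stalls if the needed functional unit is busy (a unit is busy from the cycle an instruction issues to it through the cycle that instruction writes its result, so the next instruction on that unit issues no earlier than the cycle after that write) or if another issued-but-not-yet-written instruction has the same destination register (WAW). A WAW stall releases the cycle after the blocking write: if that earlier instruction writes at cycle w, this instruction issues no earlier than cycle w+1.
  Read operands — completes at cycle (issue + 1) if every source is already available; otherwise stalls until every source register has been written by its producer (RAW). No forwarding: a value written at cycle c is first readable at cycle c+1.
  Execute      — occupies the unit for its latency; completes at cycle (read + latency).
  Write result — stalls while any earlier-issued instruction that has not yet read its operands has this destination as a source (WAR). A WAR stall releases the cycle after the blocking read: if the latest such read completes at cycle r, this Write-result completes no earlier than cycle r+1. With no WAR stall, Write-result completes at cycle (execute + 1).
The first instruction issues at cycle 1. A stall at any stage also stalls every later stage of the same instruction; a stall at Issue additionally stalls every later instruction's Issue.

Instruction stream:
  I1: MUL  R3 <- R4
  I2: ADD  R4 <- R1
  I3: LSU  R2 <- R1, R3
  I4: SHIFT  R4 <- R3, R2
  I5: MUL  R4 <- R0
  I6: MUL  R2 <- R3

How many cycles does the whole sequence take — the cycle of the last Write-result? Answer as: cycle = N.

cycle = 33

1) issue 1, read 2, done 8, write 9
2) issue 2, read 3, done 5, write 6
3) issue 3, read 10, done 11, write 12  <RAW R3: wait I1 write@9>
4) issue 7, read 13, done 14, write 15  <WAW R4: wait I2 write@6 / RAW R2: wait I3 write@12>
5) issue 16, read 17, done 23, write 24  <WAW R4: wait I4 write@15>
6) issue 25, read 26, done 32, write 33  <struct: MUL busy until I5 writes@24>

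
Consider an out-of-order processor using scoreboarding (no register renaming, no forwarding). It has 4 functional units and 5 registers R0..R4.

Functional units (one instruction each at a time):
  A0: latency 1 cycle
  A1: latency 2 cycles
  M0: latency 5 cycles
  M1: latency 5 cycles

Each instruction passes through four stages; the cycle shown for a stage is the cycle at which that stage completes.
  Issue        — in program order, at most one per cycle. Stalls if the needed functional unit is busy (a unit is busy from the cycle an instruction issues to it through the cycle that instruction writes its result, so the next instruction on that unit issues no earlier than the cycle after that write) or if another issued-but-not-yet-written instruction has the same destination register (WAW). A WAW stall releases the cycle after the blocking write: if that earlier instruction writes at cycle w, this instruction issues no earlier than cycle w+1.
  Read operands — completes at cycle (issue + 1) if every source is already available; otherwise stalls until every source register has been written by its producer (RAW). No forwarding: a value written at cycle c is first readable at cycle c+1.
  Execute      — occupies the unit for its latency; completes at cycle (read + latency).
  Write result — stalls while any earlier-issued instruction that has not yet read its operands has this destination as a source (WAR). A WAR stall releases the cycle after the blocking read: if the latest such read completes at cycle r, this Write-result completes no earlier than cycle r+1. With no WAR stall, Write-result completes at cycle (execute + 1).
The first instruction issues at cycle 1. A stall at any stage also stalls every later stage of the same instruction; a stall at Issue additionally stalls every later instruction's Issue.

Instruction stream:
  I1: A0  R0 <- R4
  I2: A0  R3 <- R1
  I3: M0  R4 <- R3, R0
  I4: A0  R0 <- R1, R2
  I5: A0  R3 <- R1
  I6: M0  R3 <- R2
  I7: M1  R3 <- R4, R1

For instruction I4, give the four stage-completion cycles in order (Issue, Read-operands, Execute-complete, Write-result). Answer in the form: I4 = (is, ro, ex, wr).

I4 = (9, 10, 11, 12)

c1: issue I1 (A0)
c2: I1 read-ops
c3: I1 finished on A0
c4: I1→R0
c5: issue I2 (A0)
c6: I2 read-ops, issue I3 (M0)
c7: I2 finished on A0
c8: I2→R3
c9: I3 read-ops, issue I4 (A0)
c10: I4 read-ops
c11: I4 finished on A0
c12: I4→R0
c13: issue I5 (A0)
c14: I3 finished on M0, I5 read-ops
c15: I3→R4, I5 finished on A0
c16: I5→R3
c17: issue I6 (M0)
c18: I6 read-ops
c23: I6 finished on M0
c24: I6→R3
c25: issue I7 (M1)
c26: I7 read-ops
c31: I7 finished on M1
c32: I7→R3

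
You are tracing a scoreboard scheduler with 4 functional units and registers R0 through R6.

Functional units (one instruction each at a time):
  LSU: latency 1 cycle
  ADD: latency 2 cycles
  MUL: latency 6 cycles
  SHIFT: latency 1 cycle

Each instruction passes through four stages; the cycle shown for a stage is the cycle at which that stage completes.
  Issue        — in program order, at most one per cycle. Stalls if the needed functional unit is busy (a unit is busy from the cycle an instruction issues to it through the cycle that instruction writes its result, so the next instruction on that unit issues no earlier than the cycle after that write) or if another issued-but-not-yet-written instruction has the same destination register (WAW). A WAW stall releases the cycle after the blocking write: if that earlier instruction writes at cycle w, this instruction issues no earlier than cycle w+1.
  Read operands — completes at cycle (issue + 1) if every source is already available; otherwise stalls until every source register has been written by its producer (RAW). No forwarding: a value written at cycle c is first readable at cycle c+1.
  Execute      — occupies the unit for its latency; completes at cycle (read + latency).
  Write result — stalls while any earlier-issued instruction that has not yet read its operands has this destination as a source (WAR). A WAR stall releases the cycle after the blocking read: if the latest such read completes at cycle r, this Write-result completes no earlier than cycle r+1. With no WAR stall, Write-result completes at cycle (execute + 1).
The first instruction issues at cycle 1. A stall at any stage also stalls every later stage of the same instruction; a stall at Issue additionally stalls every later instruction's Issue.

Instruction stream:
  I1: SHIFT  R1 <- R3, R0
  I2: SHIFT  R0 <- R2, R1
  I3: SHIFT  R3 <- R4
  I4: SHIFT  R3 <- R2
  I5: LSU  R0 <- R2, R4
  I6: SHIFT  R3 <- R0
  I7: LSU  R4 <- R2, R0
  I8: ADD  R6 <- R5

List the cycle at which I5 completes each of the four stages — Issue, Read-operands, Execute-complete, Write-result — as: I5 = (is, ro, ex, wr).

I5 = (14, 15, 16, 17)

t=1  issue I1 (SHIFT)
t=2  I1 read-ops
t=3  I1 finished on SHIFT
t=4  I1→R1
t=5  issue I2 (SHIFT)
t=6  I2 read-ops
t=7  I2 finished on SHIFT
t=8  I2→R0
t=9  issue I3 (SHIFT)
t=10  I3 read-ops
t=11  I3 finished on SHIFT
t=12  I3→R3
t=13  issue I4 (SHIFT)
t=14  I4 read-ops · issue I5 (LSU)
t=15  I4 finished on SHIFT · I5 read-ops
t=16  I4→R3 · I5 finished on LSU
t=17  I5→R0 · issue I6 (SHIFT)
t=18  I6 read-ops · issue I7 (LSU)
t=19  I6 finished on SHIFT · I7 read-ops · issue I8 (ADD)
t=20  I6→R3 · I7 finished on LSU · I8 read-ops
t=21  I7→R4
t=22  I8 finished on ADD
t=23  I8→R6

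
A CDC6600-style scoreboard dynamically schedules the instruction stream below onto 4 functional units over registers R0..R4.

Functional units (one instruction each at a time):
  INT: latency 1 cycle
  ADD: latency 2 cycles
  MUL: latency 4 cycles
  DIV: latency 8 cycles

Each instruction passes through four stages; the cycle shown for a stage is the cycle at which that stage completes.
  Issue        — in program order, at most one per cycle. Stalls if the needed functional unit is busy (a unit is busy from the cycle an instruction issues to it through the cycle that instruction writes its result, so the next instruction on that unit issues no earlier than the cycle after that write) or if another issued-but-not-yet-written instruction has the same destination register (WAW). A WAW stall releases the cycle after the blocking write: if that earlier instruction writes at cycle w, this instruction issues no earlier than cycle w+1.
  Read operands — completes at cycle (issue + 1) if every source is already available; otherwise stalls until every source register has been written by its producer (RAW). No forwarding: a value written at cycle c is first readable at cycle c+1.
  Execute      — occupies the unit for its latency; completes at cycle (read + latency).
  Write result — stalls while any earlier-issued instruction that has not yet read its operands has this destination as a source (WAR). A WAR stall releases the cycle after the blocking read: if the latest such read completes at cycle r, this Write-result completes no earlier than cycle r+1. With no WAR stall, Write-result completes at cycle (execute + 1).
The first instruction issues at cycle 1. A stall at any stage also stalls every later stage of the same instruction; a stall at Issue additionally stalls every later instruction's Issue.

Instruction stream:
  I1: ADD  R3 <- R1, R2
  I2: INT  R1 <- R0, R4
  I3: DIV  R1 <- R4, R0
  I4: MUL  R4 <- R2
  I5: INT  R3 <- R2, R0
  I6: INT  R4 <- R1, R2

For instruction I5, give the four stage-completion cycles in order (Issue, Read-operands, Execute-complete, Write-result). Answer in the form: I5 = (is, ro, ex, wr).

1) issue 1, read 2, done 4, write 5
2) issue 2, read 3, done 4, write 5
3) issue 6, read 7, done 15, write 16  <WAW R1: wait I2 write@5>
4) issue 7, read 8, done 12, write 13
5) issue 8, read 9, done 10, write 11
6) issue 14, read 17, done 18, write 19  <WAW R4: wait I4 write@13 / RAW R1: wait I3 write@16>

I5 = (8, 9, 10, 11)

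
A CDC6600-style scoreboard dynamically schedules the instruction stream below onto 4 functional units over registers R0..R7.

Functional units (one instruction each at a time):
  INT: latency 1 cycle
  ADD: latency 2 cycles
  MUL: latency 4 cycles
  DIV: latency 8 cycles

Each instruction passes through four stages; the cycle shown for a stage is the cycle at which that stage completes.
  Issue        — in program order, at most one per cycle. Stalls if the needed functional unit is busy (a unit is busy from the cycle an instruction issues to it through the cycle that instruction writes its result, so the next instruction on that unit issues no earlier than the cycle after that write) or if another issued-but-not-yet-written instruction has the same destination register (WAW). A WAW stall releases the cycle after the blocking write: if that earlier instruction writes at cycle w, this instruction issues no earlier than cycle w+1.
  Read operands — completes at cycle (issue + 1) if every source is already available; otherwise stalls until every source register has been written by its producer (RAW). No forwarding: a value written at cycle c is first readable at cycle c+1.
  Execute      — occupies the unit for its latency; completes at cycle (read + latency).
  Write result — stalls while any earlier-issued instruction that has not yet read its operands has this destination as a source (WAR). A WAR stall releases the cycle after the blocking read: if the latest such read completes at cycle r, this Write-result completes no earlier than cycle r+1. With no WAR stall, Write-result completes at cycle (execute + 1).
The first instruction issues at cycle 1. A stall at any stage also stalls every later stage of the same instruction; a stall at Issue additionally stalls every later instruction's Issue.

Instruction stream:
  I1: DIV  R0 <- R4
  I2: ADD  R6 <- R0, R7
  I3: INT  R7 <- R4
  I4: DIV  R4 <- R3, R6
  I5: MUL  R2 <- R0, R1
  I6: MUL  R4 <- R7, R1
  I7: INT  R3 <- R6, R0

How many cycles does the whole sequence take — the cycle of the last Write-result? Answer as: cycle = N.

cycle = 32

1) issue 1, read 2, done 10, write 11
2) issue 2, read 12, done 14, write 15  <RAW R0: wait I1 write@11>
3) issue 3, read 4, done 5, write 13  <WAR R7: wait I2 read@12>
4) issue 12, read 16, done 24, write 25  <struct: DIV busy until I1 writes@11 / RAW R6: wait I2 write@15>
5) issue 13, read 14, done 18, write 19
6) issue 26, read 27, done 31, write 32  <WAW R4: wait I4 write@25>
7) issue 27, read 28, done 29, write 30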